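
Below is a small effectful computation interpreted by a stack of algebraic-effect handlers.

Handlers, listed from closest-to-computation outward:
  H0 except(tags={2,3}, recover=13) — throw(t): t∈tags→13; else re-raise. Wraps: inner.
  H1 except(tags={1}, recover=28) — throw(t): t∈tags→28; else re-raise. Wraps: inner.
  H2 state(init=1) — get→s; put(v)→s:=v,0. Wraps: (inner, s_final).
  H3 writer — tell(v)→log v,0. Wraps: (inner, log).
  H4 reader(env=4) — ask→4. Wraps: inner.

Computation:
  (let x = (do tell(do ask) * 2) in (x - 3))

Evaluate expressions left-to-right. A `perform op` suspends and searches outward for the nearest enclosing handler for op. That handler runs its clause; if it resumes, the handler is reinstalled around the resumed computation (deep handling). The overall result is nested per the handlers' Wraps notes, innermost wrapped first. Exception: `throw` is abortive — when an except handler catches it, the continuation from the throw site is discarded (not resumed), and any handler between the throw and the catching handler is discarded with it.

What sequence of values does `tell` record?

Working:
ask @ H4 ⇒ 4
tell(4) @ H3 ⇒ log+=4
H0 returns -3
H1 returns -3
H2 returns (-3, 1)
H3 returns ((-3, 1), (4))
H4 returns ((-3, 1), (4))
= ((-3, 1), (4))

Answer: (4)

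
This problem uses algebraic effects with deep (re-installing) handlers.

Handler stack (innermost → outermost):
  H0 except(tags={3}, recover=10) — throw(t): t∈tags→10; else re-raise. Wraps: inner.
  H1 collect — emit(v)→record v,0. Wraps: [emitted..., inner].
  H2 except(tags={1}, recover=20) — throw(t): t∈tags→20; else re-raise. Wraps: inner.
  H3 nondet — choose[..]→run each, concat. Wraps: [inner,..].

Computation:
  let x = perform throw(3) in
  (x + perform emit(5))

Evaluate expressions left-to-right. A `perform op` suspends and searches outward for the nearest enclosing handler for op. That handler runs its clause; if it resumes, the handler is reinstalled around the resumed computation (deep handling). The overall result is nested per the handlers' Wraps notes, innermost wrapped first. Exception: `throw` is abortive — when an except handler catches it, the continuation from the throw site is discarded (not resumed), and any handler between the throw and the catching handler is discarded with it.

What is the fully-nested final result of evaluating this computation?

Step-by-step:
throw(3) @ H0 caught ⇒ 10
H1 returns [10]
H2 returns [10]
H3 returns [[10]]
= [[10]]

Answer: [[10]]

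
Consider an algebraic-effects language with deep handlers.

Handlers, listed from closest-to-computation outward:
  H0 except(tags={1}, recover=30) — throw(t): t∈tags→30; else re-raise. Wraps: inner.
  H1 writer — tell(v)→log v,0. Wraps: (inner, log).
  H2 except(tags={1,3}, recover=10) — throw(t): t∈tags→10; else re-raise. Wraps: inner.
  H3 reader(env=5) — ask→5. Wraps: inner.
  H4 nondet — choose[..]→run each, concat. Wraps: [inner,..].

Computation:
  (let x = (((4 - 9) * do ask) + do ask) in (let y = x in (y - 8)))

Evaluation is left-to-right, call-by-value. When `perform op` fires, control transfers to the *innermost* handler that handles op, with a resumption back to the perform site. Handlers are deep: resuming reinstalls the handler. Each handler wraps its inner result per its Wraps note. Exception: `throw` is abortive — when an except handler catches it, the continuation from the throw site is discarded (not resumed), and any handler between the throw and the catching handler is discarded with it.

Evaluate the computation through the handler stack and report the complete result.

Answer: [(-28, ())]

Step-by-step:
ask @ H3 ⇒ 5
ask @ H3 ⇒ 5
H0 returns -28
H1 returns (-28, ())
H2 returns (-28, ())
H3 returns (-28, ())
H4 returns [(-28, ())]
= [(-28, ())]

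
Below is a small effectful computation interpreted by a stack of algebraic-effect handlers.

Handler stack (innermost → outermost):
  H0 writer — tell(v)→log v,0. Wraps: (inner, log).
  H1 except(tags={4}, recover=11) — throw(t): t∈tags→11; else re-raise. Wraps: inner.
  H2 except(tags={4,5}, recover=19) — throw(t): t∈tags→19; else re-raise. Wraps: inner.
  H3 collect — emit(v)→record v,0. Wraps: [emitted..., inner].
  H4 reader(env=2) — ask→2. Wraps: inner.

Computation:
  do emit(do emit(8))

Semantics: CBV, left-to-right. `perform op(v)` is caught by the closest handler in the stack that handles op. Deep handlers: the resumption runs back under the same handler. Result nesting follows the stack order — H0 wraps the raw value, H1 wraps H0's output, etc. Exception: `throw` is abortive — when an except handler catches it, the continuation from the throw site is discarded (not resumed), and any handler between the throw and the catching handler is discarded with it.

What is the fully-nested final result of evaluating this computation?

Working:
emit(8) @ H3 ⇒ out+=8
emit(0) @ H3 ⇒ out+=0
H0 returns (0, ())
H1 returns (0, ())
H2 returns (0, ())
H3 returns [8, 0, (0, ())]
H4 returns [8, 0, (0, ())]
= [8, 0, (0, ())]

Answer: [8, 0, (0, ())]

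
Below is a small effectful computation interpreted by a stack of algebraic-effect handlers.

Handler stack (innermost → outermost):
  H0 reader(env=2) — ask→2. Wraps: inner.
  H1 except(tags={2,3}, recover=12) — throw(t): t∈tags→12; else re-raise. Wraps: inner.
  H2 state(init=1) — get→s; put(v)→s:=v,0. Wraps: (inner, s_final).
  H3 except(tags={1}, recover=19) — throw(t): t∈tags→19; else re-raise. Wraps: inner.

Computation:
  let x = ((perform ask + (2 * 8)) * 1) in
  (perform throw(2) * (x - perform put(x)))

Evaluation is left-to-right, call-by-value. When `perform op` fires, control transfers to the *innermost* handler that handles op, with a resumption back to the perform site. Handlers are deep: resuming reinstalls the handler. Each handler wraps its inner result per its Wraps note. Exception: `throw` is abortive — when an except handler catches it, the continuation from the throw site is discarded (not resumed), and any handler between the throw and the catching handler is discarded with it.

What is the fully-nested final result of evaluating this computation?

Answer: (12, 1)

Working:
ask @ H0 ⇒ 2
throw(2) @ H1 caught ⇒ 12
H2 returns (12, 1)
H3 returns (12, 1)
= (12, 1)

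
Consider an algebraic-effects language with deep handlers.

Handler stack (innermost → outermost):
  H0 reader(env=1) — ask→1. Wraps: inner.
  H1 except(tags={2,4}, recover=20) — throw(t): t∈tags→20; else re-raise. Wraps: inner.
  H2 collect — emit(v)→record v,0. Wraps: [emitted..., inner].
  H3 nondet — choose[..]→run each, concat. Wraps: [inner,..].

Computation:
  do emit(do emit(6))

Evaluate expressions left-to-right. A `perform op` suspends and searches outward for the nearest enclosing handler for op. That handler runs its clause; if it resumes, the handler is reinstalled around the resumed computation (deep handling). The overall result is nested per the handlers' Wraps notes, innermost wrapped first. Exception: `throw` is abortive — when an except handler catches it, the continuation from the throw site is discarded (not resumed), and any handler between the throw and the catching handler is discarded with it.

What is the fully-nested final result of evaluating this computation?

Evaluation trace:
emit(6) @ H2 ⇒ out+=6
emit(0) @ H2 ⇒ out+=0
H0 returns 0
H1 returns 0
H2 returns [6, 0, 0]
H3 returns [[6, 0, 0]]
= [[6, 0, 0]]

Answer: [[6, 0, 0]]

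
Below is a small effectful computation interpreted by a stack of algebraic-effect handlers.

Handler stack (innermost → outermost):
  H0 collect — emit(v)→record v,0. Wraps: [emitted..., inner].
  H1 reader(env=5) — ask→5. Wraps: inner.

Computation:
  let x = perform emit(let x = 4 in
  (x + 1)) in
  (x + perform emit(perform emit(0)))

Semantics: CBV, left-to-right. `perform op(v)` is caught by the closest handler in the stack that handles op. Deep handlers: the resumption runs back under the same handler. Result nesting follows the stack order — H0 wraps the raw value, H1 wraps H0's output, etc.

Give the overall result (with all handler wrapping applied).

Answer: [5, 0, 0, 0]

Step-by-step:
emit(5) @ H0 ⇒ out+=5
emit(0) @ H0 ⇒ out+=0
emit(0) @ H0 ⇒ out+=0
H0 returns [5, 0, 0, 0]
H1 returns [5, 0, 0, 0]
= [5, 0, 0, 0]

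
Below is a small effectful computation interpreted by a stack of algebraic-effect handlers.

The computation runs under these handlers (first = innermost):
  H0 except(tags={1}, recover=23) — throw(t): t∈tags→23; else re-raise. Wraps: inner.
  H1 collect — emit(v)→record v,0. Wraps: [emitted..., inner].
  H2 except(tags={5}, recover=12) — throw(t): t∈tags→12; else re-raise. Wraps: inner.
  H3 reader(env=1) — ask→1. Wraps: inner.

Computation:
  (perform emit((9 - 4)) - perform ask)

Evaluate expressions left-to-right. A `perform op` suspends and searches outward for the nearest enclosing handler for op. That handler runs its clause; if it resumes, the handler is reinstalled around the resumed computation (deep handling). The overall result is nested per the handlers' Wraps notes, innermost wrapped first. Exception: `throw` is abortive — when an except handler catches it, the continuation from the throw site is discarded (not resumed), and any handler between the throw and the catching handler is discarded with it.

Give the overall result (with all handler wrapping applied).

Working:
emit(5) @ H1 ⇒ out+=5
ask @ H3 ⇒ 1
H0 returns -1
H1 returns [5, -1]
H2 returns [5, -1]
H3 returns [5, -1]
= [5, -1]

Answer: [5, -1]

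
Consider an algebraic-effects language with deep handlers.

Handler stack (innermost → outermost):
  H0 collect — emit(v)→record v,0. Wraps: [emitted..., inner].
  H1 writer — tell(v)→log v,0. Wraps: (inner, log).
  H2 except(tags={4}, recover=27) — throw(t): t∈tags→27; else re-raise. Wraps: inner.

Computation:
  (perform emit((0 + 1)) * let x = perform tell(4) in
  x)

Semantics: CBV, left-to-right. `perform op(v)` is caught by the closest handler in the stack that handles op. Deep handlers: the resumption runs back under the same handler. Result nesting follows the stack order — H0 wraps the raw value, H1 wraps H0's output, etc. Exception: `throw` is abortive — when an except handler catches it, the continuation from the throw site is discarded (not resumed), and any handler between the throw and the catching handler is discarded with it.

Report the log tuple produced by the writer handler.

Answer: (4)

Evaluation trace:
emit(1) @ H0 ⇒ out+=1
tell(4) @ H1 ⇒ log+=4
H0 returns [1, 0]
H1 returns ([1, 0], (4))
H2 returns ([1, 0], (4))
= ([1, 0], (4))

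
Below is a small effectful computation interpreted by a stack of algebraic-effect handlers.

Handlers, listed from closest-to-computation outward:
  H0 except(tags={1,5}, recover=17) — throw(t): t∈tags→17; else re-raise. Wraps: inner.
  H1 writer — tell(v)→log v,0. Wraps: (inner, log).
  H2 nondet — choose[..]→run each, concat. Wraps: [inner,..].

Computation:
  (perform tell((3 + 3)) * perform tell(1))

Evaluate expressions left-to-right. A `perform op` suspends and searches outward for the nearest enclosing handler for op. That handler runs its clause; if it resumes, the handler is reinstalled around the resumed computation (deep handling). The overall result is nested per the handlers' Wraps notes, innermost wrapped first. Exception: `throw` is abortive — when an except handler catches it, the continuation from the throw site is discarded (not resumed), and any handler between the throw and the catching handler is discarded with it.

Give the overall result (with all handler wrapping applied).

Answer: [(0, (6, 1))]

Step-by-step:
tell(6) @ H1 ⇒ log+=6
tell(1) @ H1 ⇒ log+=1
H0 returns 0
H1 returns (0, (6, 1))
H2 returns [(0, (6, 1))]
= [(0, (6, 1))]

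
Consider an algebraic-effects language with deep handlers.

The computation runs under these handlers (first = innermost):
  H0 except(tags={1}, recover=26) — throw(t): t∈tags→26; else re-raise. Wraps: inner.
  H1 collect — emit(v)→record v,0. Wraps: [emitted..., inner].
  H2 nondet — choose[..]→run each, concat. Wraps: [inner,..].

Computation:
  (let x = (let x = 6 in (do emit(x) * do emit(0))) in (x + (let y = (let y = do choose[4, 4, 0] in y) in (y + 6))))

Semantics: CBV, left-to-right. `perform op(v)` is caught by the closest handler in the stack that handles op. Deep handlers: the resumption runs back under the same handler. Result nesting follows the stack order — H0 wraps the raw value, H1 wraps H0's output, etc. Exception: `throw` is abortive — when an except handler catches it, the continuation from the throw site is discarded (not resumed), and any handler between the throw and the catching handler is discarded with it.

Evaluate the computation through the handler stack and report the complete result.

Evaluation trace:
emit(6) @ H1 ⇒ out+=6
emit(0) @ H1 ⇒ out+=0
choose[4, 4, 0] @ H2
  branch[0] choose=4:
    H0 returns 10
    H1 returns [6, 0, 10]
    H2 returns [[6, 0, 10]]
  branch[1] choose=4:
    H0 returns 10
    H1 returns [6, 0, 10]
    H2 returns [[6, 0, 10]]
  branch[2] choose=0:
    H0 returns 6
    H1 returns [6, 0, 6]
    H2 returns [[6, 0, 6]]
= [[6, 0, 10], [6, 0, 10], [6, 0, 6]]

Answer: [[6, 0, 10], [6, 0, 10], [6, 0, 6]]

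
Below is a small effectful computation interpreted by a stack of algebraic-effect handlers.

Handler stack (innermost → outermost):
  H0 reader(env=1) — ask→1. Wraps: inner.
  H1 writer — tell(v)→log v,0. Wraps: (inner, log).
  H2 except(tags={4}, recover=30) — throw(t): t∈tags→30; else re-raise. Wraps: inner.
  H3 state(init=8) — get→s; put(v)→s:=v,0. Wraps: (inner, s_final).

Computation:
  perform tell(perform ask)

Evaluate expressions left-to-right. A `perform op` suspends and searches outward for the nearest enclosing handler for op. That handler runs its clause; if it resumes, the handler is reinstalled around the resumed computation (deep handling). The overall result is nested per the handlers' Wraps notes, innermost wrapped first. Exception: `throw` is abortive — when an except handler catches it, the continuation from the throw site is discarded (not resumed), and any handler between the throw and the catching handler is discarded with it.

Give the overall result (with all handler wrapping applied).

Answer: ((0, (1)), 8)

Evaluation trace:
ask @ H0 ⇒ 1
tell(1) @ H1 ⇒ log+=1
H0 returns 0
H1 returns (0, (1))
H2 returns (0, (1))
H3 returns ((0, (1)), 8)
= ((0, (1)), 8)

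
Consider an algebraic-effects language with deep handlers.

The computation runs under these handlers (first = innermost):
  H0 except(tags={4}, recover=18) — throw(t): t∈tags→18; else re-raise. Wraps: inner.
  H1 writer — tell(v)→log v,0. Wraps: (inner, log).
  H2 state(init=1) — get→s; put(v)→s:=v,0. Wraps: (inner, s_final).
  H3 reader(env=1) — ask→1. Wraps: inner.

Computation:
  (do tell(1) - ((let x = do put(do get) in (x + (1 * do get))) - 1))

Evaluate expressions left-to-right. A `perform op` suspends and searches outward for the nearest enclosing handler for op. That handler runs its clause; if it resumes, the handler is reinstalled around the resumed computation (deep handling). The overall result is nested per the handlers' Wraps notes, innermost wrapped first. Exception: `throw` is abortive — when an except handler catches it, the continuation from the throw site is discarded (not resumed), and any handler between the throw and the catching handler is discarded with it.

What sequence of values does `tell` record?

Answer: (1)

Evaluation trace:
tell(1) @ H1 ⇒ log+=1
get @ H2 ⇒ 1
put(1) @ H2 ⇒ s:=1
get @ H2 ⇒ 1
H0 returns 0
H1 returns (0, (1))
H2 returns ((0, (1)), 1)
H3 returns ((0, (1)), 1)
= ((0, (1)), 1)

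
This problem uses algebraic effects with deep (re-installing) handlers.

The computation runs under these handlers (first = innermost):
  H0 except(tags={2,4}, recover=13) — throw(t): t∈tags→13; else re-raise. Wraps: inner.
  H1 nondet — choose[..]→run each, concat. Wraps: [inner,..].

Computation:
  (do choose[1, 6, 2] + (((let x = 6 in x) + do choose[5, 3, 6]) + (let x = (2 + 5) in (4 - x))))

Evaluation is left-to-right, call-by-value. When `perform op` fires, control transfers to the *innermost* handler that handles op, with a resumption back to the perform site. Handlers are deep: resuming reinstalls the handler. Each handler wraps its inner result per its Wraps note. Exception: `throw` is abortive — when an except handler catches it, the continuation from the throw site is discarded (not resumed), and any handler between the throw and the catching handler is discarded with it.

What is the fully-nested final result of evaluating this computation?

Working:
choose[1, 6, 2] @ H1
  branch[0] choose=1:
    choose[5, 3, 6] @ H1
      branch[0] choose=5:
        H0 returns 9
        H1 returns [9]
      branch[1] choose=3:
        H0 returns 7
        H1 returns [7]
      branch[2] choose=6:
        H0 returns 10
        H1 returns [10]
  branch[1] choose=6:
    choose[5, 3, 6] @ H1
      branch[0] choose=5:
        H0 returns 14
        H1 returns [14]
      branch[1] choose=3:
        H0 returns 12
        H1 returns [12]
      branch[2] choose=6:
        H0 returns 15
        H1 returns [15]
  branch[2] choose=2:
    choose[5, 3, 6] @ H1
      branch[0] choose=5:
        H0 returns 10
        H1 returns [10]
      branch[1] choose=3:
        H0 returns 8
        H1 returns [8]
      branch[2] choose=6:
        H0 returns 11
        H1 returns [11]
= [9, 7, 10, 14, 12, 15, 10, 8, 11]

Answer: [9, 7, 10, 14, 12, 15, 10, 8, 11]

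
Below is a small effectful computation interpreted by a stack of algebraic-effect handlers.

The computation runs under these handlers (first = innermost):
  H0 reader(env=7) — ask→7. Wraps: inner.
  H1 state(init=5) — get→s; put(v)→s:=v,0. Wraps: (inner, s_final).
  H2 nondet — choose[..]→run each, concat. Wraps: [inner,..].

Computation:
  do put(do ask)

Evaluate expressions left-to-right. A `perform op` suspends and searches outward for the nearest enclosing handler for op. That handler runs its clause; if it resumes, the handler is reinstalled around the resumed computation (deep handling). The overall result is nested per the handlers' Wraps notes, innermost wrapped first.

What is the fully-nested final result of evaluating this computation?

Step-by-step:
ask @ H0 ⇒ 7
put(7) @ H1 ⇒ s:=7
H0 returns 0
H1 returns (0, 7)
H2 returns [(0, 7)]
= [(0, 7)]

Answer: [(0, 7)]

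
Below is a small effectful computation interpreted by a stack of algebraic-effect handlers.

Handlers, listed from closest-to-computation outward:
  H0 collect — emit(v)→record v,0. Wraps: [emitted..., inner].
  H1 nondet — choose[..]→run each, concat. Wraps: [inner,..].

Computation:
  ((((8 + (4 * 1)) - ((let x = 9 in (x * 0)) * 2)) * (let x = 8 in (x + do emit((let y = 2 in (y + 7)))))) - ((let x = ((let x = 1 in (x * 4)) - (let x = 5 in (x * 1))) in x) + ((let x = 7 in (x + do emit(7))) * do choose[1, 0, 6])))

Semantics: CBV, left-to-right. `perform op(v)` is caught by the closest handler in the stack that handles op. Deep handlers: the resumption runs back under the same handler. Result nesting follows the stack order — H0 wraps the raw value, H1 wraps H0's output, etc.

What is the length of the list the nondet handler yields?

Working:
emit(9) @ H0 ⇒ out+=9
emit(7) @ H0 ⇒ out+=7
choose[1, 0, 6] @ H1
  branch[0] choose=1:
    H0 returns [9, 7, 90]
    H1 returns [[9, 7, 90]]
  branch[1] choose=0:
    H0 returns [9, 7, 97]
    H1 returns [[9, 7, 97]]
  branch[2] choose=6:
    H0 returns [9, 7, 55]
    H1 returns [[9, 7, 55]]
= [[9, 7, 90], [9, 7, 97], [9, 7, 55]]

Answer: 3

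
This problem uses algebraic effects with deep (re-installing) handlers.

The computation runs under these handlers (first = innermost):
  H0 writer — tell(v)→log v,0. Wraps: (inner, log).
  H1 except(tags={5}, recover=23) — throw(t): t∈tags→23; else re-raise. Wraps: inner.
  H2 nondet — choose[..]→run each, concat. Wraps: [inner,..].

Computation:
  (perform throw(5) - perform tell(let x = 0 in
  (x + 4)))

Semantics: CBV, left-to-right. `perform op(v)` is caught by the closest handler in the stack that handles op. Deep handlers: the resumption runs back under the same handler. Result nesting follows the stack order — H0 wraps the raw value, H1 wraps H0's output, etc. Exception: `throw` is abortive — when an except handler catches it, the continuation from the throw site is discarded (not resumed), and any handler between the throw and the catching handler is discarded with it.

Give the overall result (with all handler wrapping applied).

Answer: [23]

Working:
throw(5) @ H1 caught ⇒ 23
H2 returns [23]
= [23]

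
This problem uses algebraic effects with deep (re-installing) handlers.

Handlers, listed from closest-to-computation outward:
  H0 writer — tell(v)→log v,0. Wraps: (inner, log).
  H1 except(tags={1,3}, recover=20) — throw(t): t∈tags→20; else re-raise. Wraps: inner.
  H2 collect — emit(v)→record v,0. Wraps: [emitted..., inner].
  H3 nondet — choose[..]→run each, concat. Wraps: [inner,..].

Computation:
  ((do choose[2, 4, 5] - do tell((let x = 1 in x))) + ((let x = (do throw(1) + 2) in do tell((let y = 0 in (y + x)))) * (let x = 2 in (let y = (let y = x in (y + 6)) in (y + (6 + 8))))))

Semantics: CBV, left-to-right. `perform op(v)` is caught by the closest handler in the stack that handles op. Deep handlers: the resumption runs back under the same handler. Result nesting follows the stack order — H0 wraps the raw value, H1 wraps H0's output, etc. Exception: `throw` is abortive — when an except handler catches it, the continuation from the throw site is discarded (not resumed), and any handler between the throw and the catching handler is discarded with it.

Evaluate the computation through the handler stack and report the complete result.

Evaluation trace:
choose[2, 4, 5] @ H3
  branch[0] choose=2:
    tell(1) @ H0 ⇒ log+=1
    throw(1) @ H1 caught ⇒ 20
    H2 returns [20]
    H3 returns [[20]]
  branch[1] choose=4:
    tell(1) @ H0 ⇒ log+=1
    throw(1) @ H1 caught ⇒ 20
    H2 returns [20]
    H3 returns [[20]]
  branch[2] choose=5:
    tell(1) @ H0 ⇒ log+=1
    throw(1) @ H1 caught ⇒ 20
    H2 returns [20]
    H3 returns [[20]]
= [[20], [20], [20]]

Answer: [[20], [20], [20]]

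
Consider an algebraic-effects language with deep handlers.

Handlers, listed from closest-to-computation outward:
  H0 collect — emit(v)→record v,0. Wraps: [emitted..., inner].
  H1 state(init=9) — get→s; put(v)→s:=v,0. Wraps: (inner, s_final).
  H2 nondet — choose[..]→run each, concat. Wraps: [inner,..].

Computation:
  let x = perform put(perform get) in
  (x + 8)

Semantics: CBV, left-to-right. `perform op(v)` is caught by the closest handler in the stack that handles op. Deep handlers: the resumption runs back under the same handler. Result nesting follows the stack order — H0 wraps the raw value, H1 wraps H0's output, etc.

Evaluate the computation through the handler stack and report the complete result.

Answer: [([8], 9)]

Working:
get @ H1 ⇒ 9
put(9) @ H1 ⇒ s:=9
H0 returns [8]
H1 returns ([8], 9)
H2 returns [([8], 9)]
= [([8], 9)]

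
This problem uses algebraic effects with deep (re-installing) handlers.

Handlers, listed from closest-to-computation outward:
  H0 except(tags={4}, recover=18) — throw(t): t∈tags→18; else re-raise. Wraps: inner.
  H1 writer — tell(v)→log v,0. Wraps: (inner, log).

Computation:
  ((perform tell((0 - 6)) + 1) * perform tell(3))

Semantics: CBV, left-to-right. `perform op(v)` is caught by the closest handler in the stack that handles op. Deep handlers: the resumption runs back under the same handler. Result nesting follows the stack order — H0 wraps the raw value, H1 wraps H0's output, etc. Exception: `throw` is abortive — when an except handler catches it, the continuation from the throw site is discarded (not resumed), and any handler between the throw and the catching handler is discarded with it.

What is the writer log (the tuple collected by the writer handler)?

Answer: (-6, 3)

Step-by-step:
tell(-6) @ H1 ⇒ log+=-6
tell(3) @ H1 ⇒ log+=3
H0 returns 0
H1 returns (0, (-6, 3))
= (0, (-6, 3))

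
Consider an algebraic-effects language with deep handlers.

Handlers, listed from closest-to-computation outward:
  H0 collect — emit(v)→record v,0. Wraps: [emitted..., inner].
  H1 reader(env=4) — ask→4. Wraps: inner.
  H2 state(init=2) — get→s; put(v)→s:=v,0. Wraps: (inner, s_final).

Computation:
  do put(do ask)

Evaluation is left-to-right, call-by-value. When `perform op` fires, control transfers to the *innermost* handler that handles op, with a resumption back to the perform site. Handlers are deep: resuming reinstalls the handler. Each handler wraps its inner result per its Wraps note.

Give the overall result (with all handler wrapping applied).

Evaluation trace:
ask @ H1 ⇒ 4
put(4) @ H2 ⇒ s:=4
H0 returns [0]
H1 returns [0]
H2 returns ([0], 4)
= ([0], 4)

Answer: ([0], 4)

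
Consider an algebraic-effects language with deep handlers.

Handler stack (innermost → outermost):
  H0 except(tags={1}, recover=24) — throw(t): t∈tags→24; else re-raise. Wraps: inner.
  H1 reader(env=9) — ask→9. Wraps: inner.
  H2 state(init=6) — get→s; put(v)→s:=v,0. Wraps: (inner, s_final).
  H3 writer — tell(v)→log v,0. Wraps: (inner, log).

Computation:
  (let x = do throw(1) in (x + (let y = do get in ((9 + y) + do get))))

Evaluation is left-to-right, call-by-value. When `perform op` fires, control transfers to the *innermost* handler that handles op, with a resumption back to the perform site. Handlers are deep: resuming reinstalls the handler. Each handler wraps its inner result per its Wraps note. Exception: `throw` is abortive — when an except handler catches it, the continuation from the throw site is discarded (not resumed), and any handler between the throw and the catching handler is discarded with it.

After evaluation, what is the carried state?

Answer: 6

Evaluation trace:
throw(1) @ H0 caught ⇒ 24
H1 returns 24
H2 returns (24, 6)
H3 returns ((24, 6), ())
= ((24, 6), ())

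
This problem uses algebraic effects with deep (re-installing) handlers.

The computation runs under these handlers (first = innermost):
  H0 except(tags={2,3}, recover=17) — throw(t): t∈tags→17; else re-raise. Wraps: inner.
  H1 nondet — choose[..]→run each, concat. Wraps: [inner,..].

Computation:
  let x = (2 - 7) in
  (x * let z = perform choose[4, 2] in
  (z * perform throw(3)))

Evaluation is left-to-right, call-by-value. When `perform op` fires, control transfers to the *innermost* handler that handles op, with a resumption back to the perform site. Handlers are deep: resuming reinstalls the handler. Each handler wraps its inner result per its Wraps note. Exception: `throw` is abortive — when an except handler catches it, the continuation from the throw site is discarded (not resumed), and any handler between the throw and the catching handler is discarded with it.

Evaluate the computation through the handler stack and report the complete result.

Answer: [17, 17]

Step-by-step:
choose[4, 2] @ H1
  branch[0] choose=4:
    throw(3) @ H0 caught ⇒ 17
    H1 returns [17]
  branch[1] choose=2:
    throw(3) @ H0 caught ⇒ 17
    H1 returns [17]
= [17, 17]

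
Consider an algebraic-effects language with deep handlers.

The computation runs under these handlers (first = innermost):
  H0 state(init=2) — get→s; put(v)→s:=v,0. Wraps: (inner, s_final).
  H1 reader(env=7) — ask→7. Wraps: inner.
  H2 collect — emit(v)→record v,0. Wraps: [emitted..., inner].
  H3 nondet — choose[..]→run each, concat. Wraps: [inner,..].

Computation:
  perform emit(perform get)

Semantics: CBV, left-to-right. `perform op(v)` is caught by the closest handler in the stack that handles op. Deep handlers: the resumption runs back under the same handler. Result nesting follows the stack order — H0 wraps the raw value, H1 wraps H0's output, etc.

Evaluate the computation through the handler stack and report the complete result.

Answer: [[2, (0, 2)]]

Step-by-step:
get @ H0 ⇒ 2
emit(2) @ H2 ⇒ out+=2
H0 returns (0, 2)
H1 returns (0, 2)
H2 returns [2, (0, 2)]
H3 returns [[2, (0, 2)]]
= [[2, (0, 2)]]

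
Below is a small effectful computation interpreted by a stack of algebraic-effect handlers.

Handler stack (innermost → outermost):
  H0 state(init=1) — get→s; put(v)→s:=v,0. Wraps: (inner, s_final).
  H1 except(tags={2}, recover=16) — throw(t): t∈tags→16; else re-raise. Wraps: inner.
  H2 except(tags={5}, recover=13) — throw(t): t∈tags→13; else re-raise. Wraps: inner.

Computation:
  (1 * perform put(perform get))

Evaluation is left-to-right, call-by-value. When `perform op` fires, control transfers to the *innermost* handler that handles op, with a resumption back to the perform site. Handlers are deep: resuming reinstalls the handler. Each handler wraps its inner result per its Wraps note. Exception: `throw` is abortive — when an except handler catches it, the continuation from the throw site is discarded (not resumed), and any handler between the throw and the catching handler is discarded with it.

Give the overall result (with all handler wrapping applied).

Working:
get @ H0 ⇒ 1
put(1) @ H0 ⇒ s:=1
H0 returns (0, 1)
H1 returns (0, 1)
H2 returns (0, 1)
= (0, 1)

Answer: (0, 1)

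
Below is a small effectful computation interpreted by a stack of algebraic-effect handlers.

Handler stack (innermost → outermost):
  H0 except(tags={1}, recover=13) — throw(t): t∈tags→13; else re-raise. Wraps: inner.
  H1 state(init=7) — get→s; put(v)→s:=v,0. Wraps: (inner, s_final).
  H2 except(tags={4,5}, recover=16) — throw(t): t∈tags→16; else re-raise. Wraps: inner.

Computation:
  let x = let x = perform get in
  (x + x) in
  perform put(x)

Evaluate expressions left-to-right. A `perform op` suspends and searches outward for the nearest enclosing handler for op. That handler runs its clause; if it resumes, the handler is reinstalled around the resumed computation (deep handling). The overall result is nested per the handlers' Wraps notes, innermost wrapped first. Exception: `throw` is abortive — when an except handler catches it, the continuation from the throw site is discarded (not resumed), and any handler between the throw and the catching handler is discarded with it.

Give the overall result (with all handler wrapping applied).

Answer: (0, 14)

Step-by-step:
get @ H1 ⇒ 7
put(14) @ H1 ⇒ s:=14
H0 returns 0
H1 returns (0, 14)
H2 returns (0, 14)
= (0, 14)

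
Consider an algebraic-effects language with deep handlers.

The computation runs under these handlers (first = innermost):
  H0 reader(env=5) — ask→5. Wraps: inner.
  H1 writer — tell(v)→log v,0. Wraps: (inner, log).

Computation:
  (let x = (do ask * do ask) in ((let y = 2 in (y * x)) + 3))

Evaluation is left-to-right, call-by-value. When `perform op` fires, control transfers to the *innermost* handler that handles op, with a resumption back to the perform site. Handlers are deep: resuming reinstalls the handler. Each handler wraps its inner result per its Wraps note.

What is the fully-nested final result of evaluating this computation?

Answer: (53, ())

Evaluation trace:
ask @ H0 ⇒ 5
ask @ H0 ⇒ 5
H0 returns 53
H1 returns (53, ())
= (53, ())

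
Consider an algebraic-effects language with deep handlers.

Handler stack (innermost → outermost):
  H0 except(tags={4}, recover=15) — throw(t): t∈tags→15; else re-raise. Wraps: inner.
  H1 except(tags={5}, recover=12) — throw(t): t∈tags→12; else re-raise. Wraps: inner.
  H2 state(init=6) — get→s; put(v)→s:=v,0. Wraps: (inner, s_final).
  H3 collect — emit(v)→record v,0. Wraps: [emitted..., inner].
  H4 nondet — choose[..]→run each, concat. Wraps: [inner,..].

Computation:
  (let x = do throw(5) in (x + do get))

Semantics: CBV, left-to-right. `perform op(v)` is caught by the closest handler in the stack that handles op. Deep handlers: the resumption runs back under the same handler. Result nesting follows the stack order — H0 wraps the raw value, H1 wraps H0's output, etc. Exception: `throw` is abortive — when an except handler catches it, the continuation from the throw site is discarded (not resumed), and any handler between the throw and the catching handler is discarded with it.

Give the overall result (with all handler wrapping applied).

Answer: [[(12, 6)]]

Working:
throw(5) @ H0 re-raised
throw(5) @ H1 caught ⇒ 12
H2 returns (12, 6)
H3 returns [(12, 6)]
H4 returns [[(12, 6)]]
= [[(12, 6)]]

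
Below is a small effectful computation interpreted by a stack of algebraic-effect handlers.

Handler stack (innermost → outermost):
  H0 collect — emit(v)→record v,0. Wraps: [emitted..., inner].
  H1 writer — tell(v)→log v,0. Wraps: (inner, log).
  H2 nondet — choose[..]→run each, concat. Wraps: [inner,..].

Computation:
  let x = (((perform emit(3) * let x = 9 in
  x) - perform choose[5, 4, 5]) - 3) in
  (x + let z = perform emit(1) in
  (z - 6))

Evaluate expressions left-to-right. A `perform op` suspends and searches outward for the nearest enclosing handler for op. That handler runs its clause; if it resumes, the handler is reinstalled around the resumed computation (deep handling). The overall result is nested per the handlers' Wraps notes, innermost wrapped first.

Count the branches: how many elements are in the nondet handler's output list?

Answer: 3

Working:
emit(3) @ H0 ⇒ out+=3
choose[5, 4, 5] @ H2
  branch[0] choose=5:
    emit(1) @ H0 ⇒ out+=1
    H0 returns [3, 1, -14]
    H1 returns ([3, 1, -14], ())
    H2 returns [([3, 1, -14], ())]
  branch[1] choose=4:
    emit(1) @ H0 ⇒ out+=1
    H0 returns [3, 1, -13]
    H1 returns ([3, 1, -13], ())
    H2 returns [([3, 1, -13], ())]
  branch[2] choose=5:
    emit(1) @ H0 ⇒ out+=1
    H0 returns [3, 1, -14]
    H1 returns ([3, 1, -14], ())
    H2 returns [([3, 1, -14], ())]
= [([3, 1, -14], ()), ([3, 1, -13], ()), ([3, 1, -14], ())]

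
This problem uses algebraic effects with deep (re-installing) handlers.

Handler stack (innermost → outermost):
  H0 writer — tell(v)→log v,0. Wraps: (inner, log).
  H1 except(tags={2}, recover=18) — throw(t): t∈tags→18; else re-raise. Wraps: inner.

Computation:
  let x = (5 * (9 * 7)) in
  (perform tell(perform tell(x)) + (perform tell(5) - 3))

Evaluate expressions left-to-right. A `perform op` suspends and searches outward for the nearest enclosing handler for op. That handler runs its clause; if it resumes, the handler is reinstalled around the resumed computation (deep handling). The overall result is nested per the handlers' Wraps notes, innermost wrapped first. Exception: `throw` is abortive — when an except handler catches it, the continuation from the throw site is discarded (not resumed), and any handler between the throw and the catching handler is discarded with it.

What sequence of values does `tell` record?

Working:
tell(315) @ H0 ⇒ log+=315
tell(0) @ H0 ⇒ log+=0
tell(5) @ H0 ⇒ log+=5
H0 returns (-3, (315, 0, 5))
H1 returns (-3, (315, 0, 5))
= (-3, (315, 0, 5))

Answer: (315, 0, 5)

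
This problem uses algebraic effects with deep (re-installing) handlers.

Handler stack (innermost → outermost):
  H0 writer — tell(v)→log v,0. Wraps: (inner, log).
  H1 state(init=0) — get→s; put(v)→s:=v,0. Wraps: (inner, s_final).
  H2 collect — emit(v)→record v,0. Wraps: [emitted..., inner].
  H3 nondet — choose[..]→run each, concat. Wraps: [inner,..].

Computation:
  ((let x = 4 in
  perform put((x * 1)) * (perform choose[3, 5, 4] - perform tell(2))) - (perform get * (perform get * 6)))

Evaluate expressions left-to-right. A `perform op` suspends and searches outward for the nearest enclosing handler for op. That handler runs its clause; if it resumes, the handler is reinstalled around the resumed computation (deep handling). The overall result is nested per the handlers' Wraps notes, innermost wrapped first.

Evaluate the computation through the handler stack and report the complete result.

Answer: [[((-96, (2)), 4)], [((-96, (2)), 4)], [((-96, (2)), 4)]]

Evaluation trace:
put(4) @ H1 ⇒ s:=4
choose[3, 5, 4] @ H3
  branch[0] choose=3:
    tell(2) @ H0 ⇒ log+=2
    get @ H1 ⇒ 4
    get @ H1 ⇒ 4
    H0 returns (-96, (2))
    H1 returns ((-96, (2)), 4)
    H2 returns [((-96, (2)), 4)]
    H3 returns [[((-96, (2)), 4)]]
  branch[1] choose=5:
    tell(2) @ H0 ⇒ log+=2
    get @ H1 ⇒ 4
    get @ H1 ⇒ 4
    H0 returns (-96, (2))
    H1 returns ((-96, (2)), 4)
    H2 returns [((-96, (2)), 4)]
    H3 returns [[((-96, (2)), 4)]]
  branch[2] choose=4:
    tell(2) @ H0 ⇒ log+=2
    get @ H1 ⇒ 4
    get @ H1 ⇒ 4
    H0 returns (-96, (2))
    H1 returns ((-96, (2)), 4)
    H2 returns [((-96, (2)), 4)]
    H3 returns [[((-96, (2)), 4)]]
= [[((-96, (2)), 4)], [((-96, (2)), 4)], [((-96, (2)), 4)]]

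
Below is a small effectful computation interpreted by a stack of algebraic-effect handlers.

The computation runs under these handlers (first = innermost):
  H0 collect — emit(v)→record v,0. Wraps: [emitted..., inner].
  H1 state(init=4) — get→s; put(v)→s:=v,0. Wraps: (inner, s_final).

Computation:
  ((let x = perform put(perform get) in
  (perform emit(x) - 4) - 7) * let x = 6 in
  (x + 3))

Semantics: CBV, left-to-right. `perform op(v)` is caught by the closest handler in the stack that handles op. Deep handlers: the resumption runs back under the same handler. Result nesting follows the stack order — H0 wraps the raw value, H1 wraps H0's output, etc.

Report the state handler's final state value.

Answer: 4

Working:
get @ H1 ⇒ 4
put(4) @ H1 ⇒ s:=4
emit(0) @ H0 ⇒ out+=0
H0 returns [0, -99]
H1 returns ([0, -99], 4)
= ([0, -99], 4)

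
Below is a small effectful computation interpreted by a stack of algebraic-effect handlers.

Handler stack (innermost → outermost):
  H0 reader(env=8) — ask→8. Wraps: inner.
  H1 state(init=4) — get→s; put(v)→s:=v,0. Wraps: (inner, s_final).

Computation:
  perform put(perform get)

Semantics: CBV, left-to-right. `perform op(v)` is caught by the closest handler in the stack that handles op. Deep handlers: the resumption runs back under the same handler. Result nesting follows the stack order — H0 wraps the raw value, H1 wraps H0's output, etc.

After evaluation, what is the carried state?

Evaluation trace:
get @ H1 ⇒ 4
put(4) @ H1 ⇒ s:=4
H0 returns 0
H1 returns (0, 4)
= (0, 4)

Answer: 4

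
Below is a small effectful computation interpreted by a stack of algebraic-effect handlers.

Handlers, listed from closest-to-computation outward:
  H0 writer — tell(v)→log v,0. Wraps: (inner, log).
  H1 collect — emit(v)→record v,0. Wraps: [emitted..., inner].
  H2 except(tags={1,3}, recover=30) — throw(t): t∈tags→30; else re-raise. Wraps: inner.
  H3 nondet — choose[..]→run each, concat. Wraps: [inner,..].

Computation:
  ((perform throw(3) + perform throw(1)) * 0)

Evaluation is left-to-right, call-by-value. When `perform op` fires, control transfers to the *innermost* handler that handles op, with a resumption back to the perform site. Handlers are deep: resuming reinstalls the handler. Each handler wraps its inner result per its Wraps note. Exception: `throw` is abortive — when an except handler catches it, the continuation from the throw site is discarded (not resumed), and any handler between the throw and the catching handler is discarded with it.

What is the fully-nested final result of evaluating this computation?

Answer: [30]

Evaluation trace:
throw(3) @ H2 caught ⇒ 30
H3 returns [30]
= [30]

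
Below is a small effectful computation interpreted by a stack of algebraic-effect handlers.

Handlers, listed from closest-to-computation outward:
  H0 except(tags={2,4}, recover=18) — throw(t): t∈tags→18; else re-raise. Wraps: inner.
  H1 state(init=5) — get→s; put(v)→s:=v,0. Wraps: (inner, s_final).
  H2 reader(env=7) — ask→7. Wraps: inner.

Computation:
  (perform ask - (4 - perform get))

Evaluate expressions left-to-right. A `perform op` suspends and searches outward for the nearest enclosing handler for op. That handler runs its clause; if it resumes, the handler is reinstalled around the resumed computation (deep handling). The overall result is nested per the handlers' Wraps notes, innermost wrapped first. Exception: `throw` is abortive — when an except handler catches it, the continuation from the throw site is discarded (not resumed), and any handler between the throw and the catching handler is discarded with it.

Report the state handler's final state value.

Step-by-step:
ask @ H2 ⇒ 7
get @ H1 ⇒ 5
H0 returns 8
H1 returns (8, 5)
H2 returns (8, 5)
= (8, 5)

Answer: 5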